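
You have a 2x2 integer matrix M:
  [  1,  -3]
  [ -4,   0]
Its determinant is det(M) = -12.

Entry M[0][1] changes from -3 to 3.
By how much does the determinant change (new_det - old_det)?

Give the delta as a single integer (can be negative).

Cofactor C_01 = 4
Entry delta = 3 - -3 = 6
Det delta = entry_delta * cofactor = 6 * 4 = 24

Answer: 24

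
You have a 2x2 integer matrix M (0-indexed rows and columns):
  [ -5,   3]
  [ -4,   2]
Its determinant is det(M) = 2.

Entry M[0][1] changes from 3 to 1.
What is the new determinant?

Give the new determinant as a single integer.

det is linear in row 0: changing M[0][1] by delta changes det by delta * cofactor(0,1).
Cofactor C_01 = (-1)^(0+1) * minor(0,1) = 4
Entry delta = 1 - 3 = -2
Det delta = -2 * 4 = -8
New det = 2 + -8 = -6

Answer: -6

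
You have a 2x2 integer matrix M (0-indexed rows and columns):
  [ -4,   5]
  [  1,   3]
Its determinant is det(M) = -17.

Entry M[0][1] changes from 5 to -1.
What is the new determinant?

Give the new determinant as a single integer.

Answer: -11

Derivation:
det is linear in row 0: changing M[0][1] by delta changes det by delta * cofactor(0,1).
Cofactor C_01 = (-1)^(0+1) * minor(0,1) = -1
Entry delta = -1 - 5 = -6
Det delta = -6 * -1 = 6
New det = -17 + 6 = -11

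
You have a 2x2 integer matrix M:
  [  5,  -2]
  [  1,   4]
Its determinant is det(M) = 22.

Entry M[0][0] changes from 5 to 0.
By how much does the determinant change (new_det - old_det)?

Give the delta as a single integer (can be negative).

Answer: -20

Derivation:
Cofactor C_00 = 4
Entry delta = 0 - 5 = -5
Det delta = entry_delta * cofactor = -5 * 4 = -20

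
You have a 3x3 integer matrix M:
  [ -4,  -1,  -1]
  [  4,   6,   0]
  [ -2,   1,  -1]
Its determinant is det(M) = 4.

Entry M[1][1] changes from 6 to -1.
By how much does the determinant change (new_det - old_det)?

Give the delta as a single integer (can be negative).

Cofactor C_11 = 2
Entry delta = -1 - 6 = -7
Det delta = entry_delta * cofactor = -7 * 2 = -14

Answer: -14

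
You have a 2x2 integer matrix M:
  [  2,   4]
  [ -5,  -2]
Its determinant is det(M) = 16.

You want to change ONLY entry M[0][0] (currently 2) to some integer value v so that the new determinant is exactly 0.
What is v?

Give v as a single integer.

det is linear in entry M[0][0]: det = old_det + (v - 2) * C_00
Cofactor C_00 = -2
Want det = 0: 16 + (v - 2) * -2 = 0
  (v - 2) = -16 / -2 = 8
  v = 2 + (8) = 10

Answer: 10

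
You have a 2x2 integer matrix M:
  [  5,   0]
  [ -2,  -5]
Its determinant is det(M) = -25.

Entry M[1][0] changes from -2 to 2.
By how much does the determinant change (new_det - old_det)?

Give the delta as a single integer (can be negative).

Cofactor C_10 = 0
Entry delta = 2 - -2 = 4
Det delta = entry_delta * cofactor = 4 * 0 = 0

Answer: 0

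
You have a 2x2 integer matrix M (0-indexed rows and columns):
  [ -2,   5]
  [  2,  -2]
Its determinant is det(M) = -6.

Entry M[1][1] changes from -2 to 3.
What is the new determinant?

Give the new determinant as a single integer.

Answer: -16

Derivation:
det is linear in row 1: changing M[1][1] by delta changes det by delta * cofactor(1,1).
Cofactor C_11 = (-1)^(1+1) * minor(1,1) = -2
Entry delta = 3 - -2 = 5
Det delta = 5 * -2 = -10
New det = -6 + -10 = -16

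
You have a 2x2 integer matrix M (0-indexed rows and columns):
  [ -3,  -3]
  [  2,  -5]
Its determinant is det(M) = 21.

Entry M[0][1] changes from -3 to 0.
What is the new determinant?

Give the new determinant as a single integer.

det is linear in row 0: changing M[0][1] by delta changes det by delta * cofactor(0,1).
Cofactor C_01 = (-1)^(0+1) * minor(0,1) = -2
Entry delta = 0 - -3 = 3
Det delta = 3 * -2 = -6
New det = 21 + -6 = 15

Answer: 15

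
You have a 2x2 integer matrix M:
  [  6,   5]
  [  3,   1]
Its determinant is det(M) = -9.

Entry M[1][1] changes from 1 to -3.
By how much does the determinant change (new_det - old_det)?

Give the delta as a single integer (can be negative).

Answer: -24

Derivation:
Cofactor C_11 = 6
Entry delta = -3 - 1 = -4
Det delta = entry_delta * cofactor = -4 * 6 = -24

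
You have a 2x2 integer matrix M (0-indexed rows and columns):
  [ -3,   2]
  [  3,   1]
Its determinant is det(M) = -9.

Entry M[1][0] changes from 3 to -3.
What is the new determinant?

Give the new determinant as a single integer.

Answer: 3

Derivation:
det is linear in row 1: changing M[1][0] by delta changes det by delta * cofactor(1,0).
Cofactor C_10 = (-1)^(1+0) * minor(1,0) = -2
Entry delta = -3 - 3 = -6
Det delta = -6 * -2 = 12
New det = -9 + 12 = 3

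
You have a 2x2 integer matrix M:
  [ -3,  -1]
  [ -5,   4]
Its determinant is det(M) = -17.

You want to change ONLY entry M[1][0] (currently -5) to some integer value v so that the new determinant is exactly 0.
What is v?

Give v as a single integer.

det is linear in entry M[1][0]: det = old_det + (v - -5) * C_10
Cofactor C_10 = 1
Want det = 0: -17 + (v - -5) * 1 = 0
  (v - -5) = 17 / 1 = 17
  v = -5 + (17) = 12

Answer: 12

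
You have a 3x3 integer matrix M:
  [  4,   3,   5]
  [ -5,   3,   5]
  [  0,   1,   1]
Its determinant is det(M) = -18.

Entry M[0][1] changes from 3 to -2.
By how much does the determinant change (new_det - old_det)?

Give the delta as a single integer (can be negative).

Cofactor C_01 = 5
Entry delta = -2 - 3 = -5
Det delta = entry_delta * cofactor = -5 * 5 = -25

Answer: -25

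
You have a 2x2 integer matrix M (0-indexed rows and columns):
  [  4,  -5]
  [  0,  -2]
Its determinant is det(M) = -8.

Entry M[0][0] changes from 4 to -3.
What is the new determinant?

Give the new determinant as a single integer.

det is linear in row 0: changing M[0][0] by delta changes det by delta * cofactor(0,0).
Cofactor C_00 = (-1)^(0+0) * minor(0,0) = -2
Entry delta = -3 - 4 = -7
Det delta = -7 * -2 = 14
New det = -8 + 14 = 6

Answer: 6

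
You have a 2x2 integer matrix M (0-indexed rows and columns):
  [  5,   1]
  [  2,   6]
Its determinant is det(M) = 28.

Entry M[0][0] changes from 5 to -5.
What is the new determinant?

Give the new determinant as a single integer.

det is linear in row 0: changing M[0][0] by delta changes det by delta * cofactor(0,0).
Cofactor C_00 = (-1)^(0+0) * minor(0,0) = 6
Entry delta = -5 - 5 = -10
Det delta = -10 * 6 = -60
New det = 28 + -60 = -32

Answer: -32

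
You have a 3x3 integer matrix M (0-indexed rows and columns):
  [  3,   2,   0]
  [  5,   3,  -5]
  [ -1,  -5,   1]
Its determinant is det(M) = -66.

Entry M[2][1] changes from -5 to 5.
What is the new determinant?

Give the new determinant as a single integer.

det is linear in row 2: changing M[2][1] by delta changes det by delta * cofactor(2,1).
Cofactor C_21 = (-1)^(2+1) * minor(2,1) = 15
Entry delta = 5 - -5 = 10
Det delta = 10 * 15 = 150
New det = -66 + 150 = 84

Answer: 84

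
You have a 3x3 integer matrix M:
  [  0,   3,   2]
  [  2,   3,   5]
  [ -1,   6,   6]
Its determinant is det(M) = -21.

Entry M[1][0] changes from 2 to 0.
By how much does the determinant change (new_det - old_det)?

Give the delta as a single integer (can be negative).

Cofactor C_10 = -6
Entry delta = 0 - 2 = -2
Det delta = entry_delta * cofactor = -2 * -6 = 12

Answer: 12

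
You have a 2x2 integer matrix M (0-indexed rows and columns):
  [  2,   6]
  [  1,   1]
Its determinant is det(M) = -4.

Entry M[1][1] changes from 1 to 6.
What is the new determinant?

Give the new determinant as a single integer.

det is linear in row 1: changing M[1][1] by delta changes det by delta * cofactor(1,1).
Cofactor C_11 = (-1)^(1+1) * minor(1,1) = 2
Entry delta = 6 - 1 = 5
Det delta = 5 * 2 = 10
New det = -4 + 10 = 6

Answer: 6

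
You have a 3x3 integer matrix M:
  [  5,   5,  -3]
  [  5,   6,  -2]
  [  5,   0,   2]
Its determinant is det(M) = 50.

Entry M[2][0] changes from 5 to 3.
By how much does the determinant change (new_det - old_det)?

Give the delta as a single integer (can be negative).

Cofactor C_20 = 8
Entry delta = 3 - 5 = -2
Det delta = entry_delta * cofactor = -2 * 8 = -16

Answer: -16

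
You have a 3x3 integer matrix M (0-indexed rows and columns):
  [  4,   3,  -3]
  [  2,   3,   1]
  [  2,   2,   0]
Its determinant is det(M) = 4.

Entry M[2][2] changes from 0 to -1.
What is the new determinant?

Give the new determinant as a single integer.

Answer: -2

Derivation:
det is linear in row 2: changing M[2][2] by delta changes det by delta * cofactor(2,2).
Cofactor C_22 = (-1)^(2+2) * minor(2,2) = 6
Entry delta = -1 - 0 = -1
Det delta = -1 * 6 = -6
New det = 4 + -6 = -2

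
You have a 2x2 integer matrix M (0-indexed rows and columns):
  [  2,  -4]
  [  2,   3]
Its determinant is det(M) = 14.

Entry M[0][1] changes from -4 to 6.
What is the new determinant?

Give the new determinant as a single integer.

Answer: -6

Derivation:
det is linear in row 0: changing M[0][1] by delta changes det by delta * cofactor(0,1).
Cofactor C_01 = (-1)^(0+1) * minor(0,1) = -2
Entry delta = 6 - -4 = 10
Det delta = 10 * -2 = -20
New det = 14 + -20 = -6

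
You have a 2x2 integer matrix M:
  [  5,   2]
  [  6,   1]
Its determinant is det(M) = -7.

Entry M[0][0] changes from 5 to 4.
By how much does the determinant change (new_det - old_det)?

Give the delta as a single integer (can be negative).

Answer: -1

Derivation:
Cofactor C_00 = 1
Entry delta = 4 - 5 = -1
Det delta = entry_delta * cofactor = -1 * 1 = -1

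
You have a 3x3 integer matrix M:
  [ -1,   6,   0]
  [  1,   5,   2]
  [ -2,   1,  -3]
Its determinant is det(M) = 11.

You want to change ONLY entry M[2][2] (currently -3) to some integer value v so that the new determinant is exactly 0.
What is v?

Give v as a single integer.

det is linear in entry M[2][2]: det = old_det + (v - -3) * C_22
Cofactor C_22 = -11
Want det = 0: 11 + (v - -3) * -11 = 0
  (v - -3) = -11 / -11 = 1
  v = -3 + (1) = -2

Answer: -2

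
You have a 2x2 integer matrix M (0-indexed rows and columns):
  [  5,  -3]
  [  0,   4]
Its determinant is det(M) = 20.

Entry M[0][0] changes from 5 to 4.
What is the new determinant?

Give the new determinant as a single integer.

Answer: 16

Derivation:
det is linear in row 0: changing M[0][0] by delta changes det by delta * cofactor(0,0).
Cofactor C_00 = (-1)^(0+0) * minor(0,0) = 4
Entry delta = 4 - 5 = -1
Det delta = -1 * 4 = -4
New det = 20 + -4 = 16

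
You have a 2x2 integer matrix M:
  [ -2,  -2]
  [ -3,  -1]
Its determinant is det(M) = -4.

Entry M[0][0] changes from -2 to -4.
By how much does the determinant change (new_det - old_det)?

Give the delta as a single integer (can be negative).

Cofactor C_00 = -1
Entry delta = -4 - -2 = -2
Det delta = entry_delta * cofactor = -2 * -1 = 2

Answer: 2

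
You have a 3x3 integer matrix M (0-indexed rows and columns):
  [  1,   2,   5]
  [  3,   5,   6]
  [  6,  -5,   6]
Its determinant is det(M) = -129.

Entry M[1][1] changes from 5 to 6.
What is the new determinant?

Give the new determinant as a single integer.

det is linear in row 1: changing M[1][1] by delta changes det by delta * cofactor(1,1).
Cofactor C_11 = (-1)^(1+1) * minor(1,1) = -24
Entry delta = 6 - 5 = 1
Det delta = 1 * -24 = -24
New det = -129 + -24 = -153

Answer: -153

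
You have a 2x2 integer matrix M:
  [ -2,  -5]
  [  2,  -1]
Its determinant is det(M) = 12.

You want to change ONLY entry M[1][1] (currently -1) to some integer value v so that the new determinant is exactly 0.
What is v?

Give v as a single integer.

det is linear in entry M[1][1]: det = old_det + (v - -1) * C_11
Cofactor C_11 = -2
Want det = 0: 12 + (v - -1) * -2 = 0
  (v - -1) = -12 / -2 = 6
  v = -1 + (6) = 5

Answer: 5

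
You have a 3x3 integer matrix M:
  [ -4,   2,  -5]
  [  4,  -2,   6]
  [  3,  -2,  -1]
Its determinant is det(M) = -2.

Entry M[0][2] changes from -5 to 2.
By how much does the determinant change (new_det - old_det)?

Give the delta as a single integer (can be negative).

Answer: -14

Derivation:
Cofactor C_02 = -2
Entry delta = 2 - -5 = 7
Det delta = entry_delta * cofactor = 7 * -2 = -14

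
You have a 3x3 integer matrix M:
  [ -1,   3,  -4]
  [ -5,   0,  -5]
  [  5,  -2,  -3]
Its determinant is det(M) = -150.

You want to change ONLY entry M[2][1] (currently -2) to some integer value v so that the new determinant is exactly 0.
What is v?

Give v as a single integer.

Answer: 8

Derivation:
det is linear in entry M[2][1]: det = old_det + (v - -2) * C_21
Cofactor C_21 = 15
Want det = 0: -150 + (v - -2) * 15 = 0
  (v - -2) = 150 / 15 = 10
  v = -2 + (10) = 8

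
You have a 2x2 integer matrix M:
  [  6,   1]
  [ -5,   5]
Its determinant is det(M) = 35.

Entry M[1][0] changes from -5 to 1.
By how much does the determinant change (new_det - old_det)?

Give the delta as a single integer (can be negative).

Cofactor C_10 = -1
Entry delta = 1 - -5 = 6
Det delta = entry_delta * cofactor = 6 * -1 = -6

Answer: -6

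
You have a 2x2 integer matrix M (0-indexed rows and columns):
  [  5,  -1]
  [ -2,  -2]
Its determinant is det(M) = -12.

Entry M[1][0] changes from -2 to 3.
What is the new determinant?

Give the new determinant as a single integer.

det is linear in row 1: changing M[1][0] by delta changes det by delta * cofactor(1,0).
Cofactor C_10 = (-1)^(1+0) * minor(1,0) = 1
Entry delta = 3 - -2 = 5
Det delta = 5 * 1 = 5
New det = -12 + 5 = -7

Answer: -7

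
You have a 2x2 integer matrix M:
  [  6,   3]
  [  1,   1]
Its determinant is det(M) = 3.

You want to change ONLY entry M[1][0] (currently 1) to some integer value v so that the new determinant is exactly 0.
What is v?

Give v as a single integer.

Answer: 2

Derivation:
det is linear in entry M[1][0]: det = old_det + (v - 1) * C_10
Cofactor C_10 = -3
Want det = 0: 3 + (v - 1) * -3 = 0
  (v - 1) = -3 / -3 = 1
  v = 1 + (1) = 2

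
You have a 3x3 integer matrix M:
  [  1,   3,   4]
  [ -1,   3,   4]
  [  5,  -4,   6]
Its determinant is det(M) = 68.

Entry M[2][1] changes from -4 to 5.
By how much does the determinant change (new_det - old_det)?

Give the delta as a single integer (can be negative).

Cofactor C_21 = -8
Entry delta = 5 - -4 = 9
Det delta = entry_delta * cofactor = 9 * -8 = -72

Answer: -72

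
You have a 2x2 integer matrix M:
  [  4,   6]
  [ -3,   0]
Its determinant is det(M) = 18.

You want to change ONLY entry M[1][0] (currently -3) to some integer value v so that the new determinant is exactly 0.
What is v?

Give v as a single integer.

Answer: 0

Derivation:
det is linear in entry M[1][0]: det = old_det + (v - -3) * C_10
Cofactor C_10 = -6
Want det = 0: 18 + (v - -3) * -6 = 0
  (v - -3) = -18 / -6 = 3
  v = -3 + (3) = 0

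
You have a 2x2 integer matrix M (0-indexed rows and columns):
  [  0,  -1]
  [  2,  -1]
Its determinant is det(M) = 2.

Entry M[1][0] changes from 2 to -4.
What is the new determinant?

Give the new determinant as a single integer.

Answer: -4

Derivation:
det is linear in row 1: changing M[1][0] by delta changes det by delta * cofactor(1,0).
Cofactor C_10 = (-1)^(1+0) * minor(1,0) = 1
Entry delta = -4 - 2 = -6
Det delta = -6 * 1 = -6
New det = 2 + -6 = -4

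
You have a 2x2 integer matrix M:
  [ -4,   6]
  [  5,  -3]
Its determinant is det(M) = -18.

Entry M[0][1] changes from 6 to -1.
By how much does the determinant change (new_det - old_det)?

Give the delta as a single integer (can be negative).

Cofactor C_01 = -5
Entry delta = -1 - 6 = -7
Det delta = entry_delta * cofactor = -7 * -5 = 35

Answer: 35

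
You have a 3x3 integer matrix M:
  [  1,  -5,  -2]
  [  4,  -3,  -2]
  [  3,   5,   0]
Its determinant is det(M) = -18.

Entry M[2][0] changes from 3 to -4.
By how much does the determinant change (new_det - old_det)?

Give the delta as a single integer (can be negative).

Answer: -28

Derivation:
Cofactor C_20 = 4
Entry delta = -4 - 3 = -7
Det delta = entry_delta * cofactor = -7 * 4 = -28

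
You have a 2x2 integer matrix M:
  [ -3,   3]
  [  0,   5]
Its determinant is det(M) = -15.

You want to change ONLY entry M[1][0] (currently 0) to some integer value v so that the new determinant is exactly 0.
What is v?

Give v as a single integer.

Answer: -5

Derivation:
det is linear in entry M[1][0]: det = old_det + (v - 0) * C_10
Cofactor C_10 = -3
Want det = 0: -15 + (v - 0) * -3 = 0
  (v - 0) = 15 / -3 = -5
  v = 0 + (-5) = -5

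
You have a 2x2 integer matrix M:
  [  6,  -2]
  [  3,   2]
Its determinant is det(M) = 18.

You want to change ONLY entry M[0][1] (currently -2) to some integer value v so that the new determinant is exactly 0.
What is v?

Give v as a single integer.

Answer: 4

Derivation:
det is linear in entry M[0][1]: det = old_det + (v - -2) * C_01
Cofactor C_01 = -3
Want det = 0: 18 + (v - -2) * -3 = 0
  (v - -2) = -18 / -3 = 6
  v = -2 + (6) = 4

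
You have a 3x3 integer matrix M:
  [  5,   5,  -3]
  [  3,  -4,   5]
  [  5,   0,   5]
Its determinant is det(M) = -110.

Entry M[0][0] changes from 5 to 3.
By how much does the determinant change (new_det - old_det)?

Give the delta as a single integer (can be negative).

Cofactor C_00 = -20
Entry delta = 3 - 5 = -2
Det delta = entry_delta * cofactor = -2 * -20 = 40

Answer: 40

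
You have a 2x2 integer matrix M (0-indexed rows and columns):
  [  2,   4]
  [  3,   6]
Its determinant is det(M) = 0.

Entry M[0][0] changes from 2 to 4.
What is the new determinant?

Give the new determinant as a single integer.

det is linear in row 0: changing M[0][0] by delta changes det by delta * cofactor(0,0).
Cofactor C_00 = (-1)^(0+0) * minor(0,0) = 6
Entry delta = 4 - 2 = 2
Det delta = 2 * 6 = 12
New det = 0 + 12 = 12

Answer: 12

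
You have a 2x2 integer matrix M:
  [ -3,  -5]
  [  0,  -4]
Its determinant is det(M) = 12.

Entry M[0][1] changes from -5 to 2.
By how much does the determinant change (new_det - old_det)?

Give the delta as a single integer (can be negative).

Answer: 0

Derivation:
Cofactor C_01 = 0
Entry delta = 2 - -5 = 7
Det delta = entry_delta * cofactor = 7 * 0 = 0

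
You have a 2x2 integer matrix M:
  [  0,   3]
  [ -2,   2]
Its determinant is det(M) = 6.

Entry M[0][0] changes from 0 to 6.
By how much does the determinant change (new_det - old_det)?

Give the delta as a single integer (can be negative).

Cofactor C_00 = 2
Entry delta = 6 - 0 = 6
Det delta = entry_delta * cofactor = 6 * 2 = 12

Answer: 12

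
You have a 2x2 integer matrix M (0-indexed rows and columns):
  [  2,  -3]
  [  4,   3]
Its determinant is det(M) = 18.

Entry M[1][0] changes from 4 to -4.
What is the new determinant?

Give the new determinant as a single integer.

Answer: -6

Derivation:
det is linear in row 1: changing M[1][0] by delta changes det by delta * cofactor(1,0).
Cofactor C_10 = (-1)^(1+0) * minor(1,0) = 3
Entry delta = -4 - 4 = -8
Det delta = -8 * 3 = -24
New det = 18 + -24 = -6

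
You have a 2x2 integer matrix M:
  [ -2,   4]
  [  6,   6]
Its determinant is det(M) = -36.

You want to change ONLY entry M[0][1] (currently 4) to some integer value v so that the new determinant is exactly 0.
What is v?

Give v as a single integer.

Answer: -2

Derivation:
det is linear in entry M[0][1]: det = old_det + (v - 4) * C_01
Cofactor C_01 = -6
Want det = 0: -36 + (v - 4) * -6 = 0
  (v - 4) = 36 / -6 = -6
  v = 4 + (-6) = -2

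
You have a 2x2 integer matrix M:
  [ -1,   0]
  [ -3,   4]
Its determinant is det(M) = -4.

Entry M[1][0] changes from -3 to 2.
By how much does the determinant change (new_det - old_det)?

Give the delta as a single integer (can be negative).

Cofactor C_10 = 0
Entry delta = 2 - -3 = 5
Det delta = entry_delta * cofactor = 5 * 0 = 0

Answer: 0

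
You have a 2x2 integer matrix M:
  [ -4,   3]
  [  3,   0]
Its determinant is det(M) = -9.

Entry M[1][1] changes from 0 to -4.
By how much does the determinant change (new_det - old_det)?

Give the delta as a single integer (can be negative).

Answer: 16

Derivation:
Cofactor C_11 = -4
Entry delta = -4 - 0 = -4
Det delta = entry_delta * cofactor = -4 * -4 = 16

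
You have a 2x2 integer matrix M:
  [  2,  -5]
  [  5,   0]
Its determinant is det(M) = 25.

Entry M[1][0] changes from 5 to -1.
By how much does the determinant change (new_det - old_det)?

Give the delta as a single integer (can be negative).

Answer: -30

Derivation:
Cofactor C_10 = 5
Entry delta = -1 - 5 = -6
Det delta = entry_delta * cofactor = -6 * 5 = -30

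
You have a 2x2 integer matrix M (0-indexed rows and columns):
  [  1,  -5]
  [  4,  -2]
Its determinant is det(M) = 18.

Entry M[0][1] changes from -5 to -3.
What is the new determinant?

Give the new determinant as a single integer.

det is linear in row 0: changing M[0][1] by delta changes det by delta * cofactor(0,1).
Cofactor C_01 = (-1)^(0+1) * minor(0,1) = -4
Entry delta = -3 - -5 = 2
Det delta = 2 * -4 = -8
New det = 18 + -8 = 10

Answer: 10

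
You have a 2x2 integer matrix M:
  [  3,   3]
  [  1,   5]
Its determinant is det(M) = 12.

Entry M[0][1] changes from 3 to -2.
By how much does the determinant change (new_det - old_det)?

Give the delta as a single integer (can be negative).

Answer: 5

Derivation:
Cofactor C_01 = -1
Entry delta = -2 - 3 = -5
Det delta = entry_delta * cofactor = -5 * -1 = 5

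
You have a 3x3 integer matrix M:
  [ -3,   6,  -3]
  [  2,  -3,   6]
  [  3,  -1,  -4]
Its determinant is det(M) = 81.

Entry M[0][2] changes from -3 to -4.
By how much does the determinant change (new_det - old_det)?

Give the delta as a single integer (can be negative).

Cofactor C_02 = 7
Entry delta = -4 - -3 = -1
Det delta = entry_delta * cofactor = -1 * 7 = -7

Answer: -7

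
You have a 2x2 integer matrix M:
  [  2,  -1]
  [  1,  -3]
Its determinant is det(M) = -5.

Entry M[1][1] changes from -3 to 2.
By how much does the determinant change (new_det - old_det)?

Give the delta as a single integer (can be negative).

Cofactor C_11 = 2
Entry delta = 2 - -3 = 5
Det delta = entry_delta * cofactor = 5 * 2 = 10

Answer: 10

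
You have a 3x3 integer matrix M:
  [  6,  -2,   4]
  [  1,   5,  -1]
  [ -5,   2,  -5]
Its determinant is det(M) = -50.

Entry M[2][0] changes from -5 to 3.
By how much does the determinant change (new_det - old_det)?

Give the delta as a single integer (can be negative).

Answer: -144

Derivation:
Cofactor C_20 = -18
Entry delta = 3 - -5 = 8
Det delta = entry_delta * cofactor = 8 * -18 = -144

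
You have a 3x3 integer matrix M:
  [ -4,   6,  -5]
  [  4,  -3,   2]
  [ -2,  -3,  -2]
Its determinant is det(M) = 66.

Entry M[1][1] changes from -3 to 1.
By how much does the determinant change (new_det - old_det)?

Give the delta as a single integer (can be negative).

Cofactor C_11 = -2
Entry delta = 1 - -3 = 4
Det delta = entry_delta * cofactor = 4 * -2 = -8

Answer: -8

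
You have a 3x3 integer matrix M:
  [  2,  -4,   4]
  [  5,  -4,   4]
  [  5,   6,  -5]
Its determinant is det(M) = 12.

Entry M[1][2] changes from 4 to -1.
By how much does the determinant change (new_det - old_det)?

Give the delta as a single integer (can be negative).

Answer: 160

Derivation:
Cofactor C_12 = -32
Entry delta = -1 - 4 = -5
Det delta = entry_delta * cofactor = -5 * -32 = 160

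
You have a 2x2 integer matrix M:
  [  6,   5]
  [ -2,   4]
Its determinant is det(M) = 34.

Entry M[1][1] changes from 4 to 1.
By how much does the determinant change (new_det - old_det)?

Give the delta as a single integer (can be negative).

Cofactor C_11 = 6
Entry delta = 1 - 4 = -3
Det delta = entry_delta * cofactor = -3 * 6 = -18

Answer: -18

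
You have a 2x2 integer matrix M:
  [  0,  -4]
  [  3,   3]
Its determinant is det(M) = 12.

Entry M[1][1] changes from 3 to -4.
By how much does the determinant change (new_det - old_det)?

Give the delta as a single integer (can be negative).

Cofactor C_11 = 0
Entry delta = -4 - 3 = -7
Det delta = entry_delta * cofactor = -7 * 0 = 0

Answer: 0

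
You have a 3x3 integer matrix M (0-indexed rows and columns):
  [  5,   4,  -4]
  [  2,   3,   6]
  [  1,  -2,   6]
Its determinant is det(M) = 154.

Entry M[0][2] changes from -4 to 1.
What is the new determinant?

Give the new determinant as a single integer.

Answer: 119

Derivation:
det is linear in row 0: changing M[0][2] by delta changes det by delta * cofactor(0,2).
Cofactor C_02 = (-1)^(0+2) * minor(0,2) = -7
Entry delta = 1 - -4 = 5
Det delta = 5 * -7 = -35
New det = 154 + -35 = 119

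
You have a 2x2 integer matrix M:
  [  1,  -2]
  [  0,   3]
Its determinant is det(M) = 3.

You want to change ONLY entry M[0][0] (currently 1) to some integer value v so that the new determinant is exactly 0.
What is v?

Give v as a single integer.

det is linear in entry M[0][0]: det = old_det + (v - 1) * C_00
Cofactor C_00 = 3
Want det = 0: 3 + (v - 1) * 3 = 0
  (v - 1) = -3 / 3 = -1
  v = 1 + (-1) = 0

Answer: 0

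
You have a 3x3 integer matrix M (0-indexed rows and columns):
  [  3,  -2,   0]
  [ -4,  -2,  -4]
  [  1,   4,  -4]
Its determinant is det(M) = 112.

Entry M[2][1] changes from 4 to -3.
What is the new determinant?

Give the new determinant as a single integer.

Answer: 28

Derivation:
det is linear in row 2: changing M[2][1] by delta changes det by delta * cofactor(2,1).
Cofactor C_21 = (-1)^(2+1) * minor(2,1) = 12
Entry delta = -3 - 4 = -7
Det delta = -7 * 12 = -84
New det = 112 + -84 = 28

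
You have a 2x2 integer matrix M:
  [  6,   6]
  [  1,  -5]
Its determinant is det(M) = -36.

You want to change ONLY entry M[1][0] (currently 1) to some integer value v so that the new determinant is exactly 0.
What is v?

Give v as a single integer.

Answer: -5

Derivation:
det is linear in entry M[1][0]: det = old_det + (v - 1) * C_10
Cofactor C_10 = -6
Want det = 0: -36 + (v - 1) * -6 = 0
  (v - 1) = 36 / -6 = -6
  v = 1 + (-6) = -5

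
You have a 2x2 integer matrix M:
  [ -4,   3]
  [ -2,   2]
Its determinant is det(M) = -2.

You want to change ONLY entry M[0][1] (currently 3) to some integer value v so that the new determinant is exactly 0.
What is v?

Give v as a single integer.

det is linear in entry M[0][1]: det = old_det + (v - 3) * C_01
Cofactor C_01 = 2
Want det = 0: -2 + (v - 3) * 2 = 0
  (v - 3) = 2 / 2 = 1
  v = 3 + (1) = 4

Answer: 4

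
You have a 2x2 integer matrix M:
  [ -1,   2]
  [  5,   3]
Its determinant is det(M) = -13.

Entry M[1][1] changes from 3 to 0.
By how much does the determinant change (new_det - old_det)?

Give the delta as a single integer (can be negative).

Answer: 3

Derivation:
Cofactor C_11 = -1
Entry delta = 0 - 3 = -3
Det delta = entry_delta * cofactor = -3 * -1 = 3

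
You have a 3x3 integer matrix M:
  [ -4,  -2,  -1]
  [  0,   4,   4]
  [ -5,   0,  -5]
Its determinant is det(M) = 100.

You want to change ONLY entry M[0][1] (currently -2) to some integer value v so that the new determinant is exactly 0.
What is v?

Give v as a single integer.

Answer: 3

Derivation:
det is linear in entry M[0][1]: det = old_det + (v - -2) * C_01
Cofactor C_01 = -20
Want det = 0: 100 + (v - -2) * -20 = 0
  (v - -2) = -100 / -20 = 5
  v = -2 + (5) = 3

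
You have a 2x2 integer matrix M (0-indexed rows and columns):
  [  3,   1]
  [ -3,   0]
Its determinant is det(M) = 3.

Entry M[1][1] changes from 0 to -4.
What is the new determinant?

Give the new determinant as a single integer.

det is linear in row 1: changing M[1][1] by delta changes det by delta * cofactor(1,1).
Cofactor C_11 = (-1)^(1+1) * minor(1,1) = 3
Entry delta = -4 - 0 = -4
Det delta = -4 * 3 = -12
New det = 3 + -12 = -9

Answer: -9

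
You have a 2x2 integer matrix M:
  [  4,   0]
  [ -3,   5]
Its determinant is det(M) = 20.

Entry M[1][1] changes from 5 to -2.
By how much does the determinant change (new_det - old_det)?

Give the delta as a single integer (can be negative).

Answer: -28

Derivation:
Cofactor C_11 = 4
Entry delta = -2 - 5 = -7
Det delta = entry_delta * cofactor = -7 * 4 = -28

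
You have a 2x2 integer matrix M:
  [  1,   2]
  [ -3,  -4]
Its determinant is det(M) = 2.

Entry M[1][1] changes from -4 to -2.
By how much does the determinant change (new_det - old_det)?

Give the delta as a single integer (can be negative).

Answer: 2

Derivation:
Cofactor C_11 = 1
Entry delta = -2 - -4 = 2
Det delta = entry_delta * cofactor = 2 * 1 = 2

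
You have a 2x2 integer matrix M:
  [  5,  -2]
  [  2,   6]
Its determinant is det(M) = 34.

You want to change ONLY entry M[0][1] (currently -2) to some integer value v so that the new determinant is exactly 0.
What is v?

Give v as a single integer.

det is linear in entry M[0][1]: det = old_det + (v - -2) * C_01
Cofactor C_01 = -2
Want det = 0: 34 + (v - -2) * -2 = 0
  (v - -2) = -34 / -2 = 17
  v = -2 + (17) = 15

Answer: 15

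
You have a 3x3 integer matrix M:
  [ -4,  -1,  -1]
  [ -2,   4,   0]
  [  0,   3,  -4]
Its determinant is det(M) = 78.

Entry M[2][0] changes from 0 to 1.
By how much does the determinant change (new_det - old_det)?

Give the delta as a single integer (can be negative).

Cofactor C_20 = 4
Entry delta = 1 - 0 = 1
Det delta = entry_delta * cofactor = 1 * 4 = 4

Answer: 4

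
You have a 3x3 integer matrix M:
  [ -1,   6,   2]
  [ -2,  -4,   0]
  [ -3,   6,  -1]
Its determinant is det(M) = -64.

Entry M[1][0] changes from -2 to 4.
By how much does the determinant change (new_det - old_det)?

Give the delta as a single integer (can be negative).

Cofactor C_10 = 18
Entry delta = 4 - -2 = 6
Det delta = entry_delta * cofactor = 6 * 18 = 108

Answer: 108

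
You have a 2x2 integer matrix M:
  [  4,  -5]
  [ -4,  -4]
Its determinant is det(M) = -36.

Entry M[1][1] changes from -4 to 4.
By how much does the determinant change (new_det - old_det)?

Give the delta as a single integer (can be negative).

Answer: 32

Derivation:
Cofactor C_11 = 4
Entry delta = 4 - -4 = 8
Det delta = entry_delta * cofactor = 8 * 4 = 32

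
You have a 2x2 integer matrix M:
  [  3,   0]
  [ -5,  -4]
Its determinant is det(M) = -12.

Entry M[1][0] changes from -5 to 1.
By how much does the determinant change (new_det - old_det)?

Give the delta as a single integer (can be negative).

Answer: 0

Derivation:
Cofactor C_10 = 0
Entry delta = 1 - -5 = 6
Det delta = entry_delta * cofactor = 6 * 0 = 0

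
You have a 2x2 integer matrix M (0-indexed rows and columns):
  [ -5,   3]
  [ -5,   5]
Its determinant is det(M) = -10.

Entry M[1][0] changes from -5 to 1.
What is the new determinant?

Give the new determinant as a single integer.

det is linear in row 1: changing M[1][0] by delta changes det by delta * cofactor(1,0).
Cofactor C_10 = (-1)^(1+0) * minor(1,0) = -3
Entry delta = 1 - -5 = 6
Det delta = 6 * -3 = -18
New det = -10 + -18 = -28

Answer: -28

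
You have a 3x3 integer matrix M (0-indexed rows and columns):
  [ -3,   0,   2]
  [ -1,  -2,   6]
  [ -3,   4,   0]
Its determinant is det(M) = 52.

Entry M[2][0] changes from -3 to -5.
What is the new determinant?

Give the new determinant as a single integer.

det is linear in row 2: changing M[2][0] by delta changes det by delta * cofactor(2,0).
Cofactor C_20 = (-1)^(2+0) * minor(2,0) = 4
Entry delta = -5 - -3 = -2
Det delta = -2 * 4 = -8
New det = 52 + -8 = 44

Answer: 44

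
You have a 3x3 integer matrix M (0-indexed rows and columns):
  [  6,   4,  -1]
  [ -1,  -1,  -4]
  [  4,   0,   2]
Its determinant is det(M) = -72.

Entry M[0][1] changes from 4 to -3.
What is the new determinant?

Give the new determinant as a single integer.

Answer: 26

Derivation:
det is linear in row 0: changing M[0][1] by delta changes det by delta * cofactor(0,1).
Cofactor C_01 = (-1)^(0+1) * minor(0,1) = -14
Entry delta = -3 - 4 = -7
Det delta = -7 * -14 = 98
New det = -72 + 98 = 26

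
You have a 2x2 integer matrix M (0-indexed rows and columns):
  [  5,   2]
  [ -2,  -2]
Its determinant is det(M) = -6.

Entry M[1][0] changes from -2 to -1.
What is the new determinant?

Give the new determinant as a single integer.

Answer: -8

Derivation:
det is linear in row 1: changing M[1][0] by delta changes det by delta * cofactor(1,0).
Cofactor C_10 = (-1)^(1+0) * minor(1,0) = -2
Entry delta = -1 - -2 = 1
Det delta = 1 * -2 = -2
New det = -6 + -2 = -8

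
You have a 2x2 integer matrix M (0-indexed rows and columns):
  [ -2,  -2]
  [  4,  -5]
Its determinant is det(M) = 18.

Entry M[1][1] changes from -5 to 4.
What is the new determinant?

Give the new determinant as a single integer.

Answer: 0

Derivation:
det is linear in row 1: changing M[1][1] by delta changes det by delta * cofactor(1,1).
Cofactor C_11 = (-1)^(1+1) * minor(1,1) = -2
Entry delta = 4 - -5 = 9
Det delta = 9 * -2 = -18
New det = 18 + -18 = 0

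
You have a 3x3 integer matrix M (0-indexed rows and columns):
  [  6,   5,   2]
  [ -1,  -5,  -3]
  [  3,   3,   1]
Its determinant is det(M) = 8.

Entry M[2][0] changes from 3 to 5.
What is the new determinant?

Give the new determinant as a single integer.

det is linear in row 2: changing M[2][0] by delta changes det by delta * cofactor(2,0).
Cofactor C_20 = (-1)^(2+0) * minor(2,0) = -5
Entry delta = 5 - 3 = 2
Det delta = 2 * -5 = -10
New det = 8 + -10 = -2

Answer: -2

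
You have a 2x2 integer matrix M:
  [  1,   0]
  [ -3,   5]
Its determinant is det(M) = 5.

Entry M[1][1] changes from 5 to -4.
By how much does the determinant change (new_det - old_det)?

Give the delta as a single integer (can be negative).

Answer: -9

Derivation:
Cofactor C_11 = 1
Entry delta = -4 - 5 = -9
Det delta = entry_delta * cofactor = -9 * 1 = -9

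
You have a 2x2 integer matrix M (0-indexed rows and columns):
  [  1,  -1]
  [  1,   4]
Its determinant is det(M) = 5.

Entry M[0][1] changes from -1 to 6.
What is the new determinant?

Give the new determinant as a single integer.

Answer: -2

Derivation:
det is linear in row 0: changing M[0][1] by delta changes det by delta * cofactor(0,1).
Cofactor C_01 = (-1)^(0+1) * minor(0,1) = -1
Entry delta = 6 - -1 = 7
Det delta = 7 * -1 = -7
New det = 5 + -7 = -2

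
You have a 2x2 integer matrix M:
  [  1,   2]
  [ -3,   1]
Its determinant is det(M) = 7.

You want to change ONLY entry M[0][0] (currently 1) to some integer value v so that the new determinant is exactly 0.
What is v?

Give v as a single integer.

det is linear in entry M[0][0]: det = old_det + (v - 1) * C_00
Cofactor C_00 = 1
Want det = 0: 7 + (v - 1) * 1 = 0
  (v - 1) = -7 / 1 = -7
  v = 1 + (-7) = -6

Answer: -6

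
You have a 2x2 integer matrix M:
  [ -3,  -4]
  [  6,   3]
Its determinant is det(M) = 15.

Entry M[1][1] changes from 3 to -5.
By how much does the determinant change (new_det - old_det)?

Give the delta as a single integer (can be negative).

Cofactor C_11 = -3
Entry delta = -5 - 3 = -8
Det delta = entry_delta * cofactor = -8 * -3 = 24

Answer: 24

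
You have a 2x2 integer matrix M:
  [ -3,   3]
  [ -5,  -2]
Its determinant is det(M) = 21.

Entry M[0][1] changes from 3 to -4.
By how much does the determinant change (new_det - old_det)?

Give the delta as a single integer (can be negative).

Answer: -35

Derivation:
Cofactor C_01 = 5
Entry delta = -4 - 3 = -7
Det delta = entry_delta * cofactor = -7 * 5 = -35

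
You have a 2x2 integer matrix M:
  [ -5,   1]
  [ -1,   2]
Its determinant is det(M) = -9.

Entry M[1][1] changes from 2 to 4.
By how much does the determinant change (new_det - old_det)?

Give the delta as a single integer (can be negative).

Cofactor C_11 = -5
Entry delta = 4 - 2 = 2
Det delta = entry_delta * cofactor = 2 * -5 = -10

Answer: -10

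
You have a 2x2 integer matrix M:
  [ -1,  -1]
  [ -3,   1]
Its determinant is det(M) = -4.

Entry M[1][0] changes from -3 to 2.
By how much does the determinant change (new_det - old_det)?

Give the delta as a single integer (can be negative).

Cofactor C_10 = 1
Entry delta = 2 - -3 = 5
Det delta = entry_delta * cofactor = 5 * 1 = 5

Answer: 5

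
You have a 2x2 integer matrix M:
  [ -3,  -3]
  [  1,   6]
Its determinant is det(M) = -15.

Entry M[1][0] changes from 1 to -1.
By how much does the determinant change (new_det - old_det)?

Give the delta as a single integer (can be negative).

Answer: -6

Derivation:
Cofactor C_10 = 3
Entry delta = -1 - 1 = -2
Det delta = entry_delta * cofactor = -2 * 3 = -6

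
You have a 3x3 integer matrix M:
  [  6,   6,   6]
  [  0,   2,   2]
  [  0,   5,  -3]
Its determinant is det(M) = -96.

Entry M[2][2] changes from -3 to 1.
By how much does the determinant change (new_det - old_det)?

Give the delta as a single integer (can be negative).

Answer: 48

Derivation:
Cofactor C_22 = 12
Entry delta = 1 - -3 = 4
Det delta = entry_delta * cofactor = 4 * 12 = 48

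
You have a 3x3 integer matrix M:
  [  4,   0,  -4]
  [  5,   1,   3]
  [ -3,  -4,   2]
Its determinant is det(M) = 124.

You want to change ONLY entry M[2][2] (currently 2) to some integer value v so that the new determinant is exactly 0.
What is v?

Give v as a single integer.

det is linear in entry M[2][2]: det = old_det + (v - 2) * C_22
Cofactor C_22 = 4
Want det = 0: 124 + (v - 2) * 4 = 0
  (v - 2) = -124 / 4 = -31
  v = 2 + (-31) = -29

Answer: -29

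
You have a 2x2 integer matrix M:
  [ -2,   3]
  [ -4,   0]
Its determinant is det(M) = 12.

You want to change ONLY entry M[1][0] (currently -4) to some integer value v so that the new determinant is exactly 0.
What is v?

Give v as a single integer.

Answer: 0

Derivation:
det is linear in entry M[1][0]: det = old_det + (v - -4) * C_10
Cofactor C_10 = -3
Want det = 0: 12 + (v - -4) * -3 = 0
  (v - -4) = -12 / -3 = 4
  v = -4 + (4) = 0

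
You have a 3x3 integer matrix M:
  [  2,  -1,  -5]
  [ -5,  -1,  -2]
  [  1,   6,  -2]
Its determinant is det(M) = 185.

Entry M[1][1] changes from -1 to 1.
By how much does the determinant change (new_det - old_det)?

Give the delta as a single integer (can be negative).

Cofactor C_11 = 1
Entry delta = 1 - -1 = 2
Det delta = entry_delta * cofactor = 2 * 1 = 2

Answer: 2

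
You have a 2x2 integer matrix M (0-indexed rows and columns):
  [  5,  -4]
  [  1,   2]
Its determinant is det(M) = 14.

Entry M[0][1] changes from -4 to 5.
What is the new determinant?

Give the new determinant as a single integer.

det is linear in row 0: changing M[0][1] by delta changes det by delta * cofactor(0,1).
Cofactor C_01 = (-1)^(0+1) * minor(0,1) = -1
Entry delta = 5 - -4 = 9
Det delta = 9 * -1 = -9
New det = 14 + -9 = 5

Answer: 5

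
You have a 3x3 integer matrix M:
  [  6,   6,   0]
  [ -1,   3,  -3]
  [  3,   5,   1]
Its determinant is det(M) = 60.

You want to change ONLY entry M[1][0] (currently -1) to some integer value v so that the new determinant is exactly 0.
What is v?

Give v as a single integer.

Answer: 9

Derivation:
det is linear in entry M[1][0]: det = old_det + (v - -1) * C_10
Cofactor C_10 = -6
Want det = 0: 60 + (v - -1) * -6 = 0
  (v - -1) = -60 / -6 = 10
  v = -1 + (10) = 9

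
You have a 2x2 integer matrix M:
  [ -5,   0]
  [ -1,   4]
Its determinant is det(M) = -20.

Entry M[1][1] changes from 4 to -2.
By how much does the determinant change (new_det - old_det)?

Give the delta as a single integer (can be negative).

Answer: 30

Derivation:
Cofactor C_11 = -5
Entry delta = -2 - 4 = -6
Det delta = entry_delta * cofactor = -6 * -5 = 30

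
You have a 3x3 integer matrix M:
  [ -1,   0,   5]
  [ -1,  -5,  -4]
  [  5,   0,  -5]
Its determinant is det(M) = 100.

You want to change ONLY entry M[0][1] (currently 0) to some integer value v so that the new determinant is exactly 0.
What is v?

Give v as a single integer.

Answer: 4

Derivation:
det is linear in entry M[0][1]: det = old_det + (v - 0) * C_01
Cofactor C_01 = -25
Want det = 0: 100 + (v - 0) * -25 = 0
  (v - 0) = -100 / -25 = 4
  v = 0 + (4) = 4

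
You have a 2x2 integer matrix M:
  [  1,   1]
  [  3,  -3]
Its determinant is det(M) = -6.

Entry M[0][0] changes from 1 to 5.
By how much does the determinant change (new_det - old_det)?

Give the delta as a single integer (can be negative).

Answer: -12

Derivation:
Cofactor C_00 = -3
Entry delta = 5 - 1 = 4
Det delta = entry_delta * cofactor = 4 * -3 = -12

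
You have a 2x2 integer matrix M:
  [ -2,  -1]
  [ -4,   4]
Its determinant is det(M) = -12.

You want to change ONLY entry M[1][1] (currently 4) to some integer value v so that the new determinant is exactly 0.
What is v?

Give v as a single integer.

Answer: -2

Derivation:
det is linear in entry M[1][1]: det = old_det + (v - 4) * C_11
Cofactor C_11 = -2
Want det = 0: -12 + (v - 4) * -2 = 0
  (v - 4) = 12 / -2 = -6
  v = 4 + (-6) = -2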